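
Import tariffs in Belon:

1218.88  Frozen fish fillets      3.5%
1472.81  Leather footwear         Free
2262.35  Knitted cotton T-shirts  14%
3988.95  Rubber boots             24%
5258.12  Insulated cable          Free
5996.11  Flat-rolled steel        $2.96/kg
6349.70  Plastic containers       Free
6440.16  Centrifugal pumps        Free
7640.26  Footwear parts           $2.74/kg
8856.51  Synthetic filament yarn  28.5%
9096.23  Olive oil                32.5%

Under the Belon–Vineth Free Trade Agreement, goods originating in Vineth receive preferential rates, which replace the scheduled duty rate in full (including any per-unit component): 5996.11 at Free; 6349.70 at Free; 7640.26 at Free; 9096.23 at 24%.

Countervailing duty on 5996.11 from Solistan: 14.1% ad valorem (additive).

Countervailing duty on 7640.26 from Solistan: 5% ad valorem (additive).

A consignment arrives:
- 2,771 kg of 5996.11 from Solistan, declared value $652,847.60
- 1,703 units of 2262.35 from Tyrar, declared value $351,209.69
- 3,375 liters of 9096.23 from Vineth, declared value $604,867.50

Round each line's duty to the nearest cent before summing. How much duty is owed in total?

Line 1 (5996.11, Solistan, 2,771 kg, $652,847.60):
Base rate for 5996.11 is $2.96/kg.
5996.11 has an FTA preferential rate, but origin Solistan is not Vineth; base rate stands.
Additional duty on 5996.11 from Solistan: +14.1% ad valorem. Applied ad valorem rate = 14.1%.
Duty = $652,847.60 × 14.1% + 2,771 × $2.96 = $100,253.67.
Line 2 (2262.35, Tyrar, 1,703 units, $351,209.69):
Base rate for 2262.35 is 14%.
Duty = $351,209.69 × 14% = $49,169.36.
Line 3 (9096.23, Vineth, 3,375 liters, $604,867.50):
Base rate for 9096.23 is 32.5%.
Origin Vineth qualifies under the Belon–Vineth agreement and 9096.23 is covered: preferential rate 24% applies instead.
Duty = $604,867.50 × 24% = $145,168.20.
Total = $100,253.67 + $49,169.36 + $145,168.20 = $294,591.23.

$294,591.23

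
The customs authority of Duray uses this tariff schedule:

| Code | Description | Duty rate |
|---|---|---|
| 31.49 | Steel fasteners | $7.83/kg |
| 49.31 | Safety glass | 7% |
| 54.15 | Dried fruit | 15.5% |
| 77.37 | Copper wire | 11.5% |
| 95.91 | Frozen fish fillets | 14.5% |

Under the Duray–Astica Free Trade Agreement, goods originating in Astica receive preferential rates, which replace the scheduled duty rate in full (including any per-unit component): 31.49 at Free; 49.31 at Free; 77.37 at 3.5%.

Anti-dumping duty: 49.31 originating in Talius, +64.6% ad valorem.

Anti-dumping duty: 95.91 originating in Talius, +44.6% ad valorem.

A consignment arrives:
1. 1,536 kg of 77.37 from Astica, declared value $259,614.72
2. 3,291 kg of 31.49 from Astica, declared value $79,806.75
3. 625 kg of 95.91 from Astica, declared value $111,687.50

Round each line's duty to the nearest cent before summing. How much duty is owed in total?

$25,281.21

Line 1 (77.37, Astica, 1,536 kg, $259,614.72):
Base rate for 77.37 is 11.5%.
Origin Astica qualifies under the Duray–Astica agreement and 77.37 is covered: preferential rate 3.5% applies instead.
Duty = $259,614.72 × 3.5% = $9,086.52.
Line 2 (31.49, Astica, 3,291 kg, $79,806.75):
Base rate for 31.49 is $7.83/kg.
Origin Astica qualifies under the Duray–Astica agreement and 31.49 is covered: preferential rate Free applies instead.
Duty = $79,806.75 × 0% = $0.00.
Line 3 (95.91, Astica, 625 kg, $111,687.50):
Base rate for 95.91 is 14.5%.
Origin Astica is the FTA partner but 95.91 is not on the preference list; base rate stands.
The additional-duty order on 95.91 targets Talius, not Astica; it does not apply.
Duty = $111,687.50 × 14.5% = $16,194.69.
Total = $9,086.52 + $0.00 + $16,194.69 = $25,281.21.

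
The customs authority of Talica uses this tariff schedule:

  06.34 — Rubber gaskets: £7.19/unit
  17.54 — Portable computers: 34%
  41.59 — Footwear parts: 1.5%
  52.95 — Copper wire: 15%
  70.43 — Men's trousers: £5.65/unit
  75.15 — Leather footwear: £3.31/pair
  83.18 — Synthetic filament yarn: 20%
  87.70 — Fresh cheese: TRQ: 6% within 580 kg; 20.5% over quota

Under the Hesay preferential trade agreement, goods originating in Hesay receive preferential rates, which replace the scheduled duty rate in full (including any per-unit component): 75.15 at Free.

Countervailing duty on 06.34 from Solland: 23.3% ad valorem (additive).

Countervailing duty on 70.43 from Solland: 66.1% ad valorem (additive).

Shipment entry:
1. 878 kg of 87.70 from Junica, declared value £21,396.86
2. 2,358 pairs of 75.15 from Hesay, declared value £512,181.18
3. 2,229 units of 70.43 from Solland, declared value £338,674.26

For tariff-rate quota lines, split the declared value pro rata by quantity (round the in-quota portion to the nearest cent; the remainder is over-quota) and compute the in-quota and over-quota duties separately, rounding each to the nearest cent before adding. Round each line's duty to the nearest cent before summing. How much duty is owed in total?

Line 1 (87.70, Junica, 878 kg, £21,396.86):
Code 87.70 is under a tariff-rate quota (threshold 580 kg). In-quota: 580 kg at 6%; over-quota: 298 kg at 20.5%.
Pro-rata value split: in-quota = £21,396.86 × 580/878 = £14,134.60; over-quota = £21,396.86 − £14,134.60 = £7,262.26.
In-quota duty = £14,134.60 × 6% = £848.08. Over-quota duty = £7,262.26 × 20.5% = £1,488.76.
Line duty = £848.08 + £1,488.76 = £2,336.84.
Line 2 (75.15, Hesay, 2,358 pairs, £512,181.18):
Base rate for 75.15 is £3.31/pair.
Origin Hesay qualifies under the Talica–Hesay agreement and 75.15 is covered: preferential rate Free applies instead.
Duty = £512,181.18 × 0% = £0.00.
Line 3 (70.43, Solland, 2,229 units, £338,674.26):
Base rate for 70.43 is £5.65/unit.
Additional duty on 70.43 from Solland: +66.1% ad valorem. Applied ad valorem rate = 66.1%.
Duty = £338,674.26 × 66.1% + 2,229 × £5.65 = £236,457.54.
Total = £2,336.84 + £0.00 + £236,457.54 = £238,794.38.

£238,794.38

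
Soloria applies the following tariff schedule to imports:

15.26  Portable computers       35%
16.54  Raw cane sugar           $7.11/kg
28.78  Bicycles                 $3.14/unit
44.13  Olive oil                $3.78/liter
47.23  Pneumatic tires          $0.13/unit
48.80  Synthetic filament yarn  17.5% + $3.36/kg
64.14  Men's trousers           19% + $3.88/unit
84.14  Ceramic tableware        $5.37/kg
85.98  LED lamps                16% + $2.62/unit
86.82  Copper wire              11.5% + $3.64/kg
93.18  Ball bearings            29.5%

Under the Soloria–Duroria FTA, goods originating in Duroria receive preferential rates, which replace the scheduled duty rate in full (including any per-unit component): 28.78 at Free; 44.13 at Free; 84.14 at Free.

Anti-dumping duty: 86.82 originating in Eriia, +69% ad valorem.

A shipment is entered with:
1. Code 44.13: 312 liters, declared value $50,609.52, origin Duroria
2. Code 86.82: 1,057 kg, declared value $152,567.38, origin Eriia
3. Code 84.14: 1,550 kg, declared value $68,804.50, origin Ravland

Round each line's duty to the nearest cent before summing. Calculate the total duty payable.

Line 1 (44.13, Duroria, 312 liters, $50,609.52):
Base rate for 44.13 is $3.78/liter.
Origin Duroria qualifies under the Soloria–Duroria agreement and 44.13 is covered: preferential rate Free applies instead.
Duty = $50,609.52 × 0% = $0.00.
Line 2 (86.82, Eriia, 1,057 kg, $152,567.38):
Base rate for 86.82 is 11.5% + $3.64/kg.
Additional duty on 86.82 from Eriia: +69%. Applied ad valorem rate: 11.5% + 69% = 80.5%.
Duty = $152,567.38 × 80.5% + 1,057 × $3.64 = $126,664.22.
Line 3 (84.14, Ravland, 1,550 kg, $68,804.50):
Base rate for 84.14 is $5.37/kg.
84.14 has an FTA preferential rate, but origin Ravland is not Duroria; base rate stands.
Duty = 1,550 × $5.37 = $8,323.50.
Total = $0.00 + $126,664.22 + $8,323.50 = $134,987.72.

$134,987.72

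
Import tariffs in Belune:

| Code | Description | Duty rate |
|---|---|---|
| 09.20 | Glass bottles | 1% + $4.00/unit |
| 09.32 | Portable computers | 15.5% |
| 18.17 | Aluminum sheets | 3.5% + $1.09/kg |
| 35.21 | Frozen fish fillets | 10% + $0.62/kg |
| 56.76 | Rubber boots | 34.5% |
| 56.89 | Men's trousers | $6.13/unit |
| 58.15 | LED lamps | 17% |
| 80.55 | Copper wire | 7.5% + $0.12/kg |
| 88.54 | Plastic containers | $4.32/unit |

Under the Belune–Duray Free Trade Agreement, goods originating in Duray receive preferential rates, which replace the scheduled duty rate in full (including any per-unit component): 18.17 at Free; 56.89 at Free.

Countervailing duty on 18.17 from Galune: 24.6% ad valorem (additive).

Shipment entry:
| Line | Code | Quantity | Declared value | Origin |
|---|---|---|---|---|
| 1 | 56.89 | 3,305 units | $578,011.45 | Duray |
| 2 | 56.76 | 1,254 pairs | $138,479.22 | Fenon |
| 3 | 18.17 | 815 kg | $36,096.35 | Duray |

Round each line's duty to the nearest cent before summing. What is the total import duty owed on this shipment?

$47,775.33

Line 1 (56.89, Duray, 3,305 units, $578,011.45):
Base rate for 56.89 is $6.13/unit.
Origin Duray qualifies under the Belune–Duray agreement and 56.89 is covered: preferential rate Free applies instead.
Duty = $578,011.45 × 0% = $0.00.
Line 2 (56.76, Fenon, 1,254 pairs, $138,479.22):
Base rate for 56.76 is 34.5%.
Duty = $138,479.22 × 34.5% = $47,775.33.
Line 3 (18.17, Duray, 815 kg, $36,096.35):
Base rate for 18.17 is 3.5% + $1.09/kg.
Origin Duray qualifies under the Belune–Duray agreement and 18.17 is covered: preferential rate Free applies instead.
The additional-duty order on 18.17 targets Galune, not Duray; it does not apply.
Duty = $36,096.35 × 0% = $0.00.
Total = $0.00 + $47,775.33 + $0.00 = $47,775.33.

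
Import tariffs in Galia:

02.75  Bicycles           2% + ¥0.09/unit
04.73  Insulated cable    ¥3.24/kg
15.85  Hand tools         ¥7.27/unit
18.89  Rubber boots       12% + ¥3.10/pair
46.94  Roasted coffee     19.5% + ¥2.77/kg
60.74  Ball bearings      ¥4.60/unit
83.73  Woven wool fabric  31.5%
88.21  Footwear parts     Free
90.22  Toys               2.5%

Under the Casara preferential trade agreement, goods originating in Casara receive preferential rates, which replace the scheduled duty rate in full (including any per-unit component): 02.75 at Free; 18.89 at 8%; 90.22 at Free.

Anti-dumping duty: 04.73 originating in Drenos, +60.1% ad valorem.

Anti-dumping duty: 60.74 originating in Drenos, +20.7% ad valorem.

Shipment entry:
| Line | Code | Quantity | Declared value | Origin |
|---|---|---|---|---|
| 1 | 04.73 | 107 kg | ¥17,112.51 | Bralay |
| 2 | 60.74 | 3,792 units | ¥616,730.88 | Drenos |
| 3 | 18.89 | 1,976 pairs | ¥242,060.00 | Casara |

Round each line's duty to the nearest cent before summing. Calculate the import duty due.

Line 1 (04.73, Bralay, 107 kg, ¥17,112.51):
Base rate for 04.73 is ¥3.24/kg.
The additional-duty order on 04.73 targets Drenos, not Bralay; it does not apply.
Duty = 107 × ¥3.24 = ¥346.68.
Line 2 (60.74, Drenos, 3,792 units, ¥616,730.88):
Base rate for 60.74 is ¥4.60/unit.
Additional duty on 60.74 from Drenos: +20.7% ad valorem. Applied ad valorem rate = 20.7%.
Duty = ¥616,730.88 × 20.7% + 3,792 × ¥4.60 = ¥145,106.49.
Line 3 (18.89, Casara, 1,976 pairs, ¥242,060.00):
Base rate for 18.89 is 12% + ¥3.10/pair.
Origin Casara qualifies under the Galia–Casara agreement and 18.89 is covered: preferential rate 8% applies instead.
Duty = ¥242,060.00 × 8% = ¥19,364.80.
Total = ¥346.68 + ¥145,106.49 + ¥19,364.80 = ¥164,817.97.

¥164,817.97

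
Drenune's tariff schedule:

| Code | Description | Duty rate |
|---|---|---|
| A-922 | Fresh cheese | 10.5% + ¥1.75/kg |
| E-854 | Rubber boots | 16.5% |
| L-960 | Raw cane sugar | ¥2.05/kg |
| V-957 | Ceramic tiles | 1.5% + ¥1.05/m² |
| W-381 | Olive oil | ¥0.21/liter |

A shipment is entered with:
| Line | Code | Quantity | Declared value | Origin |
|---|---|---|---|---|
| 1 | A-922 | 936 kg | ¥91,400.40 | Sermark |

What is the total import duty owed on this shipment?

Line 1 (A-922, Sermark, 936 kg, ¥91,400.40):
Base rate for A-922 is 10.5% + ¥1.75/kg.
Duty = ¥91,400.40 × 10.5% + 936 × ¥1.75 = ¥11,235.04.

¥11,235.04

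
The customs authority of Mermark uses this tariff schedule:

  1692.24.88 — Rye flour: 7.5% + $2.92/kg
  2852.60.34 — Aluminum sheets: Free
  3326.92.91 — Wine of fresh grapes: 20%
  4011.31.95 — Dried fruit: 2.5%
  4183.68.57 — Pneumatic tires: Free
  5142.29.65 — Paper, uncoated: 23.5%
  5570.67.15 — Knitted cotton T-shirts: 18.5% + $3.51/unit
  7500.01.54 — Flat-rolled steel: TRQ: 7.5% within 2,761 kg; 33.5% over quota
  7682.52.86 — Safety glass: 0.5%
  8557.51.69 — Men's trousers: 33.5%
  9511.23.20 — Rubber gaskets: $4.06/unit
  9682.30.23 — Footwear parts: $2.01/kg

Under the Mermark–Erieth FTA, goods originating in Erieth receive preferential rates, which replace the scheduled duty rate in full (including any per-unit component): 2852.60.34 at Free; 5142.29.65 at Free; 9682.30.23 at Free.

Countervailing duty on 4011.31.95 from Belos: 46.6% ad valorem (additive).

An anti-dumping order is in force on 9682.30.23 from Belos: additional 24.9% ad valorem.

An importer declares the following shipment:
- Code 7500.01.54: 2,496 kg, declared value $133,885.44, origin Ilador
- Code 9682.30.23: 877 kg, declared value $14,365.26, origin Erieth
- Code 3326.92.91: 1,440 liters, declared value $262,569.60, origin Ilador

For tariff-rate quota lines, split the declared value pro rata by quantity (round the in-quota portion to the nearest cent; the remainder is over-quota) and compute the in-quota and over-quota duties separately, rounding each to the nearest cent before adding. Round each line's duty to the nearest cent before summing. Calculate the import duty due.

Line 1 (7500.01.54, Ilador, 2,496 kg, $133,885.44):
Code 7500.01.54 is under a tariff-rate quota (threshold 2,761 kg). Quantity 2,496 kg is within the quota, so the in-quota rate 7.5% applies to the full value.
Duty = $133,885.44 × 7.5% = $10,041.41.
Line 2 (9682.30.23, Erieth, 877 kg, $14,365.26):
Base rate for 9682.30.23 is $2.01/kg.
Origin Erieth qualifies under the Mermark–Erieth agreement and 9682.30.23 is covered: preferential rate Free applies instead.
The additional-duty order on 9682.30.23 targets Belos, not Erieth; it does not apply.
Duty = $14,365.26 × 0% = $0.00.
Line 3 (3326.92.91, Ilador, 1,440 liters, $262,569.60):
Base rate for 3326.92.91 is 20%.
Duty = $262,569.60 × 20% = $52,513.92.
Total = $10,041.41 + $0.00 + $52,513.92 = $62,555.33.

$62,555.33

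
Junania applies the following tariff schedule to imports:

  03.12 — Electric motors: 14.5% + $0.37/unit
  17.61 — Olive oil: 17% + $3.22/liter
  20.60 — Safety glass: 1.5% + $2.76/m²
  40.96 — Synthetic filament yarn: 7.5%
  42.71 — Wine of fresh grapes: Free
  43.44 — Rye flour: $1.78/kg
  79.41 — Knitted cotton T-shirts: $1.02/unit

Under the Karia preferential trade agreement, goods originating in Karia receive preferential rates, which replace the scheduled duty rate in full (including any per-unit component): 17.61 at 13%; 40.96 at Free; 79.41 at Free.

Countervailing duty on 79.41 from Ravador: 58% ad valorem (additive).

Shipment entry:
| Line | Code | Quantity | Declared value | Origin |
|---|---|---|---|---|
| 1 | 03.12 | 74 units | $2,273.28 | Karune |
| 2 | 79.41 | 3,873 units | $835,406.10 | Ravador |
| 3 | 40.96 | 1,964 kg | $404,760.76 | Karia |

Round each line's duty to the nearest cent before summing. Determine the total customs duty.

Line 1 (03.12, Karune, 74 units, $2,273.28):
Base rate for 03.12 is 14.5% + $0.37/unit.
Duty = $2,273.28 × 14.5% + 74 × $0.37 = $357.01.
Line 2 (79.41, Ravador, 3,873 units, $835,406.10):
Base rate for 79.41 is $1.02/unit.
79.41 has an FTA preferential rate, but origin Ravador is not Karia; base rate stands.
Additional duty on 79.41 from Ravador: +58% ad valorem. Applied ad valorem rate = 58%.
Duty = $835,406.10 × 58% + 3,873 × $1.02 = $488,486.00.
Line 3 (40.96, Karia, 1,964 kg, $404,760.76):
Base rate for 40.96 is 7.5%.
Origin Karia qualifies under the Junania–Karia agreement and 40.96 is covered: preferential rate Free applies instead.
Duty = $404,760.76 × 0% = $0.00.
Total = $357.01 + $488,486.00 + $0.00 = $488,843.01.

$488,843.01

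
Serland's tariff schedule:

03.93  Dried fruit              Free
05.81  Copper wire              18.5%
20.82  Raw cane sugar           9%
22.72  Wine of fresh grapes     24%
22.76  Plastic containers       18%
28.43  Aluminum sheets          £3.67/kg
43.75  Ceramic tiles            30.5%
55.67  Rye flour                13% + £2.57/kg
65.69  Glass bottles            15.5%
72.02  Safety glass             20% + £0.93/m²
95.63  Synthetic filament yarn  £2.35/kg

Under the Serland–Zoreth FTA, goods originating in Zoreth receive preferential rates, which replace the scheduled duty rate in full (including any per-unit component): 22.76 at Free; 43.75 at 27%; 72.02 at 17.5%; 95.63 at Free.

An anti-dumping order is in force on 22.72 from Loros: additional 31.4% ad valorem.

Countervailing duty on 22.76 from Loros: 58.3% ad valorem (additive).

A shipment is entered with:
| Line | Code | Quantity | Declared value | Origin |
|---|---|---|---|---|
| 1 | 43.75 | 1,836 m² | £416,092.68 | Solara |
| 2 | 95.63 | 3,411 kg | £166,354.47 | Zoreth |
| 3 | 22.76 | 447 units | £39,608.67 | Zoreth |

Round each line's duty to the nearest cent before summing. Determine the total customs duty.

Line 1 (43.75, Solara, 1,836 m², £416,092.68):
Base rate for 43.75 is 30.5%.
43.75 has an FTA preferential rate, but origin Solara is not Zoreth; base rate stands.
Duty = £416,092.68 × 30.5% = £126,908.27.
Line 2 (95.63, Zoreth, 3,411 kg, £166,354.47):
Base rate for 95.63 is £2.35/kg.
Origin Zoreth qualifies under the Serland–Zoreth agreement and 95.63 is covered: preferential rate Free applies instead.
Duty = £166,354.47 × 0% = £0.00.
Line 3 (22.76, Zoreth, 447 units, £39,608.67):
Base rate for 22.76 is 18%.
Origin Zoreth qualifies under the Serland–Zoreth agreement and 22.76 is covered: preferential rate Free applies instead.
The additional-duty order on 22.76 targets Loros, not Zoreth; it does not apply.
Duty = £39,608.67 × 0% = £0.00.
Total = £126,908.27 + £0.00 + £0.00 = £126,908.27.

£126,908.27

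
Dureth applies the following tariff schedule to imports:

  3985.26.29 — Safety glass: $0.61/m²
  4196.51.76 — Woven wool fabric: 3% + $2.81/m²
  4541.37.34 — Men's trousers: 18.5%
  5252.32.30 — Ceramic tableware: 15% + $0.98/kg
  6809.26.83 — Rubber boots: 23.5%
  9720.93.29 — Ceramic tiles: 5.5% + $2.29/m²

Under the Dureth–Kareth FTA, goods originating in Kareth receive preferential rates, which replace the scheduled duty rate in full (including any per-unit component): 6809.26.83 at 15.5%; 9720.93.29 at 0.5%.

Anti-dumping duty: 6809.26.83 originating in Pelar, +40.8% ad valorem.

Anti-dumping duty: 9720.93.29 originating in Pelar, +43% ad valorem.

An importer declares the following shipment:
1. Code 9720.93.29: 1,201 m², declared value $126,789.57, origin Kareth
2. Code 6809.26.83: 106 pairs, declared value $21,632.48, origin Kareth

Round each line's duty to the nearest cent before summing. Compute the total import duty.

Line 1 (9720.93.29, Kareth, 1,201 m², $126,789.57):
Base rate for 9720.93.29 is 5.5% + $2.29/m².
Origin Kareth qualifies under the Dureth–Kareth agreement and 9720.93.29 is covered: preferential rate 0.5% applies instead.
The additional-duty order on 9720.93.29 targets Pelar, not Kareth; it does not apply.
Duty = $126,789.57 × 0.5% = $633.95.
Line 2 (6809.26.83, Kareth, 106 pairs, $21,632.48):
Base rate for 6809.26.83 is 23.5%.
Origin Kareth qualifies under the Dureth–Kareth agreement and 6809.26.83 is covered: preferential rate 15.5% applies instead.
The additional-duty order on 6809.26.83 targets Pelar, not Kareth; it does not apply.
Duty = $21,632.48 × 15.5% = $3,353.03.
Total = $633.95 + $3,353.03 = $3,986.98.

$3,986.98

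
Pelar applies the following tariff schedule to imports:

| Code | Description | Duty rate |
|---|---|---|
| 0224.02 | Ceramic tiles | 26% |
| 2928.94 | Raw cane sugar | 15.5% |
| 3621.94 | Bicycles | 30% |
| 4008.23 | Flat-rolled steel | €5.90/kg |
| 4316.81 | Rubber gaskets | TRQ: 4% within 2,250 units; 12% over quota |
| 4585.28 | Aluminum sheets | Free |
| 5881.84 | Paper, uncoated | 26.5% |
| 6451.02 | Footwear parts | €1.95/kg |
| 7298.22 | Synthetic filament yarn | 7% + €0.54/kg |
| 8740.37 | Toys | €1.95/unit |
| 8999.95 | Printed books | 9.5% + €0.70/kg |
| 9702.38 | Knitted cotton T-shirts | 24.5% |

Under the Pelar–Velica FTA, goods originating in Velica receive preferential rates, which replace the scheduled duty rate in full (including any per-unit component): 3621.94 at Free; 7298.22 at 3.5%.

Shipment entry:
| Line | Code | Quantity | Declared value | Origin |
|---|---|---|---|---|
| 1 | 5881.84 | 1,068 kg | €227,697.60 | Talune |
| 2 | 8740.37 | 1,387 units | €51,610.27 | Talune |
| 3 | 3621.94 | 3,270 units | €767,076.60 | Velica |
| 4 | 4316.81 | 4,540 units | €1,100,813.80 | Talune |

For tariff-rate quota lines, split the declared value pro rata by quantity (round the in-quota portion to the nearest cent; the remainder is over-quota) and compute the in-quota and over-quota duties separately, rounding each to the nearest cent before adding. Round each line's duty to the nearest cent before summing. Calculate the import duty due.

€151,497.57

Line 1 (5881.84, Talune, 1,068 kg, €227,697.60):
Base rate for 5881.84 is 26.5%.
Duty = €227,697.60 × 26.5% = €60,339.86.
Line 2 (8740.37, Talune, 1,387 units, €51,610.27):
Base rate for 8740.37 is €1.95/unit.
Duty = 1,387 × €1.95 = €2,704.65.
Line 3 (3621.94, Velica, 3,270 units, €767,076.60):
Base rate for 3621.94 is 30%.
Origin Velica qualifies under the Pelar–Velica agreement and 3621.94 is covered: preferential rate Free applies instead.
Duty = €767,076.60 × 0% = €0.00.
Line 4 (4316.81, Talune, 4,540 units, €1,100,813.80):
Code 4316.81 is under a tariff-rate quota (threshold 2,250 units). In-quota: 2,250 units at 4%; over-quota: 2,290 units at 12%.
Pro-rata value split: in-quota = €1,100,813.80 × 2,250/4,540 = €545,557.50; over-quota = €1,100,813.80 − €545,557.50 = €555,256.30.
In-quota duty = €545,557.50 × 4% = €21,822.30. Over-quota duty = €555,256.30 × 12% = €66,630.76.
Line duty = €21,822.30 + €66,630.76 = €88,453.06.
Total = €60,339.86 + €2,704.65 + €0.00 + €88,453.06 = €151,497.57.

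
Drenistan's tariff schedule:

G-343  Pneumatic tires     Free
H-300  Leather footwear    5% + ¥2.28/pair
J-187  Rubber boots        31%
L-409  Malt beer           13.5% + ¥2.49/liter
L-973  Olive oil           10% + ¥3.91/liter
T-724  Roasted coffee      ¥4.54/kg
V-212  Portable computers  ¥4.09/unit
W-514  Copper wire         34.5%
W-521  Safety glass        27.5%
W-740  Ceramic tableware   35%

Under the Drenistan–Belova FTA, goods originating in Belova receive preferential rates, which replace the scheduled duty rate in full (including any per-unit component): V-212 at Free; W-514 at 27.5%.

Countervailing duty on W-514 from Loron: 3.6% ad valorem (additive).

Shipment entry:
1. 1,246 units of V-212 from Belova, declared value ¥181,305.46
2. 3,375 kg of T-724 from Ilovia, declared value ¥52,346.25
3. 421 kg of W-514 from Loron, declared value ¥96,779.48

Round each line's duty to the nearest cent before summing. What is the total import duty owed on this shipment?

Line 1 (V-212, Belova, 1,246 units, ¥181,305.46):
Base rate for V-212 is ¥4.09/unit.
Origin Belova qualifies under the Drenistan–Belova agreement and V-212 is covered: preferential rate Free applies instead.
Duty = ¥181,305.46 × 0% = ¥0.00.
Line 2 (T-724, Ilovia, 3,375 kg, ¥52,346.25):
Base rate for T-724 is ¥4.54/kg.
Duty = 3,375 × ¥4.54 = ¥15,322.50.
Line 3 (W-514, Loron, 421 kg, ¥96,779.48):
Base rate for W-514 is 34.5%.
W-514 has an FTA preferential rate, but origin Loron is not Belova; base rate stands.
Additional duty on W-514 from Loron: +3.6%. Applied ad valorem rate: 34.5% + 3.6% = 38.1%.
Duty = ¥96,779.48 × 38.1% = ¥36,872.98.
Total = ¥0.00 + ¥15,322.50 + ¥36,872.98 = ¥52,195.48.

¥52,195.48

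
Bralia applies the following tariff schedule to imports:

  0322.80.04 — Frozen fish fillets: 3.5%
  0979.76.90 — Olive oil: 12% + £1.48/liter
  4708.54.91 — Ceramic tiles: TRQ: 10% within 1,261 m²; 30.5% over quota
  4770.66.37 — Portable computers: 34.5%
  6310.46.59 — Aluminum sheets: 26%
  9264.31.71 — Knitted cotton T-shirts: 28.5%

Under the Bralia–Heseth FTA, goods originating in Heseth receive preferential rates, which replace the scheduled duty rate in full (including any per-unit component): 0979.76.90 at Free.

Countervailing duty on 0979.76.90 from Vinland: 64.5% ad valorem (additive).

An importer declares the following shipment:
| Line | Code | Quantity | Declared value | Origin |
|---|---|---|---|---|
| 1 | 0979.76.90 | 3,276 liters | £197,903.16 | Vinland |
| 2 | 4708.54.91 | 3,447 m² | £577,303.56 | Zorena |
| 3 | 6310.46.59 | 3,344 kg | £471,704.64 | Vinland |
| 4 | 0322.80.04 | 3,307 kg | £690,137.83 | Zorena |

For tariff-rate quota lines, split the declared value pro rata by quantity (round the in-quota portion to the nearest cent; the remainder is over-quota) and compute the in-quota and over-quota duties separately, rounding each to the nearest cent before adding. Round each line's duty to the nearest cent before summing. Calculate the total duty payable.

£435,825.60

Line 1 (0979.76.90, Vinland, 3,276 liters, £197,903.16):
Base rate for 0979.76.90 is 12% + £1.48/liter.
0979.76.90 has an FTA preferential rate, but origin Vinland is not Heseth; base rate stands.
Additional duty on 0979.76.90 from Vinland: +64.5%. Applied ad valorem rate: 12% + 64.5% = 76.5%.
Duty = £197,903.16 × 76.5% + 3,276 × £1.48 = £156,244.40.
Line 2 (4708.54.91, Zorena, 3,447 m², £577,303.56):
Code 4708.54.91 is under a tariff-rate quota (threshold 1,261 m²). In-quota: 1,261 m² at 10%; over-quota: 2,186 m² at 30.5%.
Pro-rata value split: in-quota = £577,303.56 × 1,261/3,447 = £211,192.28; over-quota = £577,303.56 − £211,192.28 = £366,111.28.
In-quota duty = £211,192.28 × 10% = £21,119.23. Over-quota duty = £366,111.28 × 30.5% = £111,663.94.
Line duty = £21,119.23 + £111,663.94 = £132,783.17.
Line 3 (6310.46.59, Vinland, 3,344 kg, £471,704.64):
Base rate for 6310.46.59 is 26%.
Duty = £471,704.64 × 26% = £122,643.21.
Line 4 (0322.80.04, Zorena, 3,307 kg, £690,137.83):
Base rate for 0322.80.04 is 3.5%.
Duty = £690,137.83 × 3.5% = £24,154.82.
Total = £156,244.40 + £132,783.17 + £122,643.21 + £24,154.82 = £435,825.60.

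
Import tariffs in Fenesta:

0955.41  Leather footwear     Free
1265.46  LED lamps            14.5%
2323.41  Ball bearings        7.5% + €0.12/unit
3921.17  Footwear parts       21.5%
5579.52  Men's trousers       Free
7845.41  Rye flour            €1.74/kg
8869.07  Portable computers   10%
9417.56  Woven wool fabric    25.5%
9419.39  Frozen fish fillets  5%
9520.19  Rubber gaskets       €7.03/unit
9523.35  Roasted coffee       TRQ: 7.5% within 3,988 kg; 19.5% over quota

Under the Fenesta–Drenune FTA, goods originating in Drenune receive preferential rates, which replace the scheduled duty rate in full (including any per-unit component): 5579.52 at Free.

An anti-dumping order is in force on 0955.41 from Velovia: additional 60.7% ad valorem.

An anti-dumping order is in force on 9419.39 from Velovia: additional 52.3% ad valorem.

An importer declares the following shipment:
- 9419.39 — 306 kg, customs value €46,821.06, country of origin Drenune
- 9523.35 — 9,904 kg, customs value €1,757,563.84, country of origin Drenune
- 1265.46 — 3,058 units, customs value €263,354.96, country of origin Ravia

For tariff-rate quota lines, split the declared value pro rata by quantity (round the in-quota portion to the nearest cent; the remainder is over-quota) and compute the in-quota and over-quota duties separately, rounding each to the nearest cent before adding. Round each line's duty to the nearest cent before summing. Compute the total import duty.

Line 1 (9419.39, Drenune, 306 kg, €46,821.06):
Base rate for 9419.39 is 5%.
Origin Drenune is the FTA partner but 9419.39 is not on the preference list; base rate stands.
The additional-duty order on 9419.39 targets Velovia, not Drenune; it does not apply.
Duty = €46,821.06 × 5% = €2,341.05.
Line 2 (9523.35, Drenune, 9,904 kg, €1,757,563.84):
Code 9523.35 is under a tariff-rate quota (threshold 3,988 kg). In-quota: 3,988 kg at 7.5%; over-quota: 5,916 kg at 19.5%.
Pro-rata value split: in-quota = €1,757,563.84 × 3,988/9,904 = €707,710.48; over-quota = €1,757,563.84 − €707,710.48 = €1,049,853.36.
In-quota duty = €707,710.48 × 7.5% = €53,078.29. Over-quota duty = €1,049,853.36 × 19.5% = €204,721.41.
Line duty = €53,078.29 + €204,721.41 = €257,799.70.
Line 3 (1265.46, Ravia, 3,058 units, €263,354.96):
Base rate for 1265.46 is 14.5%.
Duty = €263,354.96 × 14.5% = €38,186.47.
Total = €2,341.05 + €257,799.70 + €38,186.47 = €298,327.22.

€298,327.22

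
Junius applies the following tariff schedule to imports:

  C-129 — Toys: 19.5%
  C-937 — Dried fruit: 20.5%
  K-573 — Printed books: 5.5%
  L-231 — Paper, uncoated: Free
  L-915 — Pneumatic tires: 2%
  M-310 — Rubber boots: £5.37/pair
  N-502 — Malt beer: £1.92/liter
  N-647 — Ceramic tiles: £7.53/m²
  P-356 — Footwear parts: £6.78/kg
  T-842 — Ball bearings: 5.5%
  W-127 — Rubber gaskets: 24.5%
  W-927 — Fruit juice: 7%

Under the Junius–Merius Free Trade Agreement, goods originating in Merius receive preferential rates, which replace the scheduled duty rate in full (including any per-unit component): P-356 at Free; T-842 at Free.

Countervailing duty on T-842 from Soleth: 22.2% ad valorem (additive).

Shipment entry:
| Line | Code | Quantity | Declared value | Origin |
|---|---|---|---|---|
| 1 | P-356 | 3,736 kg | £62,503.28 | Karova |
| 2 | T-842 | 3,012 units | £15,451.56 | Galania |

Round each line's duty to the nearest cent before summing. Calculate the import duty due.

Line 1 (P-356, Karova, 3,736 kg, £62,503.28):
Base rate for P-356 is £6.78/kg.
P-356 has an FTA preferential rate, but origin Karova is not Merius; base rate stands.
Duty = 3,736 × £6.78 = £25,330.08.
Line 2 (T-842, Galania, 3,012 units, £15,451.56):
Base rate for T-842 is 5.5%.
T-842 has an FTA preferential rate, but origin Galania is not Merius; base rate stands.
The additional-duty order on T-842 targets Soleth, not Galania; it does not apply.
Duty = £15,451.56 × 5.5% = £849.84.
Total = £25,330.08 + £849.84 = £26,179.92.

£26,179.92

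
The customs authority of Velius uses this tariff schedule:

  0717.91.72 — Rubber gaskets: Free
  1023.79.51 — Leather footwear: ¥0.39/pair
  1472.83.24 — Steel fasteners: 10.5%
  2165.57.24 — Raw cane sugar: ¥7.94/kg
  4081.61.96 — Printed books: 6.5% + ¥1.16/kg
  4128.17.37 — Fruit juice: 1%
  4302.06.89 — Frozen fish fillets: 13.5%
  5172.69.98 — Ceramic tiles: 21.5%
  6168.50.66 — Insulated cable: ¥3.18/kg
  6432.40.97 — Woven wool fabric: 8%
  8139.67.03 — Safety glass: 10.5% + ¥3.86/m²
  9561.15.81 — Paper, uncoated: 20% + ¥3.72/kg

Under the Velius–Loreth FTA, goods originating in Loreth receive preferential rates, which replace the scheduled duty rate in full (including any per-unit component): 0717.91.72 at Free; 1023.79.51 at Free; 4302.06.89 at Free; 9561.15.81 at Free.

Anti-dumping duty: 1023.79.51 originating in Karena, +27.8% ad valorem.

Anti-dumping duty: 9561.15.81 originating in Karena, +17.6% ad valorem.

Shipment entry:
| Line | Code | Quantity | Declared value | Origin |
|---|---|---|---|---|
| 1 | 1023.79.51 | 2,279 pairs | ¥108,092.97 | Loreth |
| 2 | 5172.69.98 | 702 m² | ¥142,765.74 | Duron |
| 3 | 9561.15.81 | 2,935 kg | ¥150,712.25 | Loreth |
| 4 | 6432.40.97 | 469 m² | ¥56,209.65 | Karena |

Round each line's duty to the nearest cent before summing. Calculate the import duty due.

¥35,191.40

Line 1 (1023.79.51, Loreth, 2,279 pairs, ¥108,092.97):
Base rate for 1023.79.51 is ¥0.39/pair.
Origin Loreth qualifies under the Velius–Loreth agreement and 1023.79.51 is covered: preferential rate Free applies instead.
The additional-duty order on 1023.79.51 targets Karena, not Loreth; it does not apply.
Duty = ¥108,092.97 × 0% = ¥0.00.
Line 2 (5172.69.98, Duron, 702 m², ¥142,765.74):
Base rate for 5172.69.98 is 21.5%.
Duty = ¥142,765.74 × 21.5% = ¥30,694.63.
Line 3 (9561.15.81, Loreth, 2,935 kg, ¥150,712.25):
Base rate for 9561.15.81 is 20% + ¥3.72/kg.
Origin Loreth qualifies under the Velius–Loreth agreement and 9561.15.81 is covered: preferential rate Free applies instead.
The additional-duty order on 9561.15.81 targets Karena, not Loreth; it does not apply.
Duty = ¥150,712.25 × 0% = ¥0.00.
Line 4 (6432.40.97, Karena, 469 m², ¥56,209.65):
Base rate for 6432.40.97 is 8%.
Duty = ¥56,209.65 × 8% = ¥4,496.77.
Total = ¥0.00 + ¥30,694.63 + ¥0.00 + ¥4,496.77 = ¥35,191.40.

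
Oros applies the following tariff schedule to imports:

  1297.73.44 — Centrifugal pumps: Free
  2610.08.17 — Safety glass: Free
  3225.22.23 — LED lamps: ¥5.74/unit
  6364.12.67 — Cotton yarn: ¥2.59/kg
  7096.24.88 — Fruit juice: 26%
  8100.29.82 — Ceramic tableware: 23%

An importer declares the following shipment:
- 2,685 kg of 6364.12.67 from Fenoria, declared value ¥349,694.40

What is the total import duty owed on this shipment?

Line 1 (6364.12.67, Fenoria, 2,685 kg, ¥349,694.40):
Base rate for 6364.12.67 is ¥2.59/kg.
Duty = 2,685 × ¥2.59 = ¥6,954.15.

¥6,954.15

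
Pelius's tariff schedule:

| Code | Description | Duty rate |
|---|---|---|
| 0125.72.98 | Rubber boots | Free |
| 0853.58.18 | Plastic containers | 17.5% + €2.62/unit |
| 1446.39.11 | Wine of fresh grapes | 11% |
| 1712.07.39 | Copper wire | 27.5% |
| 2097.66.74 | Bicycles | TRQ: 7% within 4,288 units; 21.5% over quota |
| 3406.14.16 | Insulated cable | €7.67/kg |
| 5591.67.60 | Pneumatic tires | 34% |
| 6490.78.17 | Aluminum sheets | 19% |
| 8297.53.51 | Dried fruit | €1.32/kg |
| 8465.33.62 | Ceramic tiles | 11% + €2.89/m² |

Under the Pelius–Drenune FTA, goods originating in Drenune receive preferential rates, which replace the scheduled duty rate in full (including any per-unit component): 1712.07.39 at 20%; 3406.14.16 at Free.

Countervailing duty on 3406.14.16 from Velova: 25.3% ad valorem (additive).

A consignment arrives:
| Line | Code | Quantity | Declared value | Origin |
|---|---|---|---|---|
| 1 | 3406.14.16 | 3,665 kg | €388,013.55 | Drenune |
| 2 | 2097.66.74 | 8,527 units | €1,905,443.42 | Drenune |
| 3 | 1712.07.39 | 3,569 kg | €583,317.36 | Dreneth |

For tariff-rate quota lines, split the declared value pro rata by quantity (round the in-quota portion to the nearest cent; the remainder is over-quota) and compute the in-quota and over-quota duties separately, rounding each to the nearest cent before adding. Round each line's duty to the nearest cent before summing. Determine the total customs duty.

€431,144.11

Line 1 (3406.14.16, Drenune, 3,665 kg, €388,013.55):
Base rate for 3406.14.16 is €7.67/kg.
Origin Drenune qualifies under the Pelius–Drenune agreement and 3406.14.16 is covered: preferential rate Free applies instead.
The additional-duty order on 3406.14.16 targets Velova, not Drenune; it does not apply.
Duty = €388,013.55 × 0% = €0.00.
Line 2 (2097.66.74, Drenune, 8,527 units, €1,905,443.42):
Code 2097.66.74 is under a tariff-rate quota (threshold 4,288 units). In-quota: 4,288 units at 7%; over-quota: 4,239 units at 21.5%.
Pro-rata value split: in-quota = €1,905,443.42 × 4,288/8,527 = €958,196.48; over-quota = €1,905,443.42 − €958,196.48 = €947,246.94.
In-quota duty = €958,196.48 × 7% = €67,073.75. Over-quota duty = €947,246.94 × 21.5% = €203,658.09.
Line duty = €67,073.75 + €203,658.09 = €270,731.84.
Line 3 (1712.07.39, Dreneth, 3,569 kg, €583,317.36):
Base rate for 1712.07.39 is 27.5%.
1712.07.39 has an FTA preferential rate, but origin Dreneth is not Drenune; base rate stands.
Duty = €583,317.36 × 27.5% = €160,412.27.
Total = €0.00 + €270,731.84 + €160,412.27 = €431,144.11.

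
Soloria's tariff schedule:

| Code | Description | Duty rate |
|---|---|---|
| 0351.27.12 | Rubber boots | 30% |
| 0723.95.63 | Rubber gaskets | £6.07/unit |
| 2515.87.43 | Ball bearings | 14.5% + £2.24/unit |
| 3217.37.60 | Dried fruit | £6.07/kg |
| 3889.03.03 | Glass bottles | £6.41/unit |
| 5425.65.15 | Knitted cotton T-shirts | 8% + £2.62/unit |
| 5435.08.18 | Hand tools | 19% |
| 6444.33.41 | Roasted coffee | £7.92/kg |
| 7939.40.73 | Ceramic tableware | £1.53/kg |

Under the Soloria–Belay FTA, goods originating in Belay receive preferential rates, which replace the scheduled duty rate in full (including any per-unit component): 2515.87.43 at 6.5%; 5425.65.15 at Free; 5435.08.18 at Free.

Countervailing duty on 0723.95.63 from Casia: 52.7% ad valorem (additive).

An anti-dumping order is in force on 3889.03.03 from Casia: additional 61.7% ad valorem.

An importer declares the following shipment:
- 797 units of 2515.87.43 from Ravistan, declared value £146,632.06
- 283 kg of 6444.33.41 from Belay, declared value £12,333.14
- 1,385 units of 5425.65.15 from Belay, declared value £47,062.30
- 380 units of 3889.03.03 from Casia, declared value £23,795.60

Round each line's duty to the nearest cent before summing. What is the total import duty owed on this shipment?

Line 1 (2515.87.43, Ravistan, 797 units, £146,632.06):
Base rate for 2515.87.43 is 14.5% + £2.24/unit.
2515.87.43 has an FTA preferential rate, but origin Ravistan is not Belay; base rate stands.
Duty = £146,632.06 × 14.5% + 797 × £2.24 = £23,046.93.
Line 2 (6444.33.41, Belay, 283 kg, £12,333.14):
Base rate for 6444.33.41 is £7.92/kg.
Origin Belay is the FTA partner but 6444.33.41 is not on the preference list; base rate stands.
Duty = 283 × £7.92 = £2,241.36.
Line 3 (5425.65.15, Belay, 1,385 units, £47,062.30):
Base rate for 5425.65.15 is 8% + £2.62/unit.
Origin Belay qualifies under the Soloria–Belay agreement and 5425.65.15 is covered: preferential rate Free applies instead.
Duty = £47,062.30 × 0% = £0.00.
Line 4 (3889.03.03, Casia, 380 units, £23,795.60):
Base rate for 3889.03.03 is £6.41/unit.
Additional duty on 3889.03.03 from Casia: +61.7% ad valorem. Applied ad valorem rate = 61.7%.
Duty = £23,795.60 × 61.7% + 380 × £6.41 = £17,117.69.
Total = £23,046.93 + £2,241.36 + £0.00 + £17,117.69 = £42,405.98.

£42,405.98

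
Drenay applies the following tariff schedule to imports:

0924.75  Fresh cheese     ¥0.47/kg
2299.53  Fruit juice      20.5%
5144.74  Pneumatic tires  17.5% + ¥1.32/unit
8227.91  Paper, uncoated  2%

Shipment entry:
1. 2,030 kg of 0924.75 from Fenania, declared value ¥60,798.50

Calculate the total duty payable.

¥954.10

Line 1 (0924.75, Fenania, 2,030 kg, ¥60,798.50):
Base rate for 0924.75 is ¥0.47/kg.
Duty = 2,030 × ¥0.47 = ¥954.10.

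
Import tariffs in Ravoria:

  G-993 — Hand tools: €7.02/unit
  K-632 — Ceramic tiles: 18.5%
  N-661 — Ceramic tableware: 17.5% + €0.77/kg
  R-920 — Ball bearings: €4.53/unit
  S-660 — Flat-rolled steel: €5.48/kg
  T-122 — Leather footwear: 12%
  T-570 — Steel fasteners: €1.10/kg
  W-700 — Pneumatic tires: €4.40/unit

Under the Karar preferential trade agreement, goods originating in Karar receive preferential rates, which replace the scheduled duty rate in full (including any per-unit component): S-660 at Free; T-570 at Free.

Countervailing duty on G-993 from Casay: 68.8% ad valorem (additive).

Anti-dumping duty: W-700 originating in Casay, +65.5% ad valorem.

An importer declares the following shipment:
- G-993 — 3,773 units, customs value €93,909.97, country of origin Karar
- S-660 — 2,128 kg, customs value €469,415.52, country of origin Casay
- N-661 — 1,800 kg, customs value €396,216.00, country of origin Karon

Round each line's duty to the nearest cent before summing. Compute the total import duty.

Line 1 (G-993, Karar, 3,773 units, €93,909.97):
Base rate for G-993 is €7.02/unit.
Origin Karar is the FTA partner but G-993 is not on the preference list; base rate stands.
The additional-duty order on G-993 targets Casay, not Karar; it does not apply.
Duty = 3,773 × €7.02 = €26,486.46.
Line 2 (S-660, Casay, 2,128 kg, €469,415.52):
Base rate for S-660 is €5.48/kg.
S-660 has an FTA preferential rate, but origin Casay is not Karar; base rate stands.
Duty = 2,128 × €5.48 = €11,661.44.
Line 3 (N-661, Karon, 1,800 kg, €396,216.00):
Base rate for N-661 is 17.5% + €0.77/kg.
Duty = €396,216.00 × 17.5% + 1,800 × €0.77 = €70,723.80.
Total = €26,486.46 + €11,661.44 + €70,723.80 = €108,871.70.

€108,871.70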